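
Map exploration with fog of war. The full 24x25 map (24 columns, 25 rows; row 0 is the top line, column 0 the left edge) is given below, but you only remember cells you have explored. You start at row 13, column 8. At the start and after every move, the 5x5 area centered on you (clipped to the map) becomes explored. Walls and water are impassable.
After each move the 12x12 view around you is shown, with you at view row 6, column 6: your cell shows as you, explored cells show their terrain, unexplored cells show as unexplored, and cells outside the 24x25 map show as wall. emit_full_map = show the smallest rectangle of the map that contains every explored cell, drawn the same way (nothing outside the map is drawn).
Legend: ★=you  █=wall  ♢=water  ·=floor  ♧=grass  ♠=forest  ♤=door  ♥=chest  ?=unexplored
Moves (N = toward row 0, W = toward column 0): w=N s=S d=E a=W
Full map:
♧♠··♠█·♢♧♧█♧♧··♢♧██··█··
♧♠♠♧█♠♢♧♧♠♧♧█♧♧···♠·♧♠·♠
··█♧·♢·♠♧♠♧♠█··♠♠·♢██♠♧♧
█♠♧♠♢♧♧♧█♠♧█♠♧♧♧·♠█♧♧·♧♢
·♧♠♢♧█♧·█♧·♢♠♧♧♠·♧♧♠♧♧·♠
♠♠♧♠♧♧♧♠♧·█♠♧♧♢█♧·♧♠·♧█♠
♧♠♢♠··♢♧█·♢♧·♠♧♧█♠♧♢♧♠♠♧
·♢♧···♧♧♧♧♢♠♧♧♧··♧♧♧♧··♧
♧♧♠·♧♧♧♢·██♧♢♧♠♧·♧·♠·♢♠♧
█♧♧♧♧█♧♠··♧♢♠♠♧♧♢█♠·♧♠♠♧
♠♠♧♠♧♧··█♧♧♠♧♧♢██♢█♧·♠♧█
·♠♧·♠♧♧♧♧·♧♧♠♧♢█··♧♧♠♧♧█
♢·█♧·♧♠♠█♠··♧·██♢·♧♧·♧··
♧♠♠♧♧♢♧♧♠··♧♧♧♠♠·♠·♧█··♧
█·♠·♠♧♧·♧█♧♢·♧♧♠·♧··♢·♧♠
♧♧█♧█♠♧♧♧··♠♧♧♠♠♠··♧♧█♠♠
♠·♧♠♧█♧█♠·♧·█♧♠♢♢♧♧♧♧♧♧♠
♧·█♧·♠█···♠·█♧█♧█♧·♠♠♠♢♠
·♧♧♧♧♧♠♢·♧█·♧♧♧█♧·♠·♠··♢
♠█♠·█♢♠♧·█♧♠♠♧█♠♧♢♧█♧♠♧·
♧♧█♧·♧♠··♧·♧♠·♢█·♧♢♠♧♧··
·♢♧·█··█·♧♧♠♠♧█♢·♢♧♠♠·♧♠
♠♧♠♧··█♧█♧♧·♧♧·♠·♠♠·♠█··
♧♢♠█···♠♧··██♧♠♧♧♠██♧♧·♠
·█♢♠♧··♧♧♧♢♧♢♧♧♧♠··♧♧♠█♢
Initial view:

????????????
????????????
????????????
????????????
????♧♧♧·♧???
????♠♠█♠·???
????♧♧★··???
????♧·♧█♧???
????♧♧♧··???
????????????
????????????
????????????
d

????????????
????????????
????????????
????????????
???♧♧♧·♧♧???
???♠♠█♠··???
???♧♧♠★·♧???
???♧·♧█♧♢???
???♧♧♧··♠???
????????????
????????????
????????????

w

????????????
????????????
????????????
????????????
????·█♧♧♠???
???♧♧♧·♧♧???
???♠♠█★··???
???♧♧♠··♧???
???♧·♧█♧♢???
???♧♧♧··♠???
????????????
????????????

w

????????????
????????????
????????????
????????????
????♠··♧♢???
????·█♧♧♠???
???♧♧♧★♧♧???
???♠♠█♠··???
???♧♧♠··♧???
???♧·♧█♧♢???
???♧♧♧··♠???
????????????

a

????????????
????????????
????????????
????????????
????♧♠··♧♢??
????··█♧♧♠??
????♧♧★·♧♧??
????♠♠█♠··??
????♧♧♠··♧??
????♧·♧█♧♢??
????♧♧♧··♠??
????????????

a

????????????
????????????
????????????
????????????
????█♧♠··♧♢?
????♧··█♧♧♠?
????♧♧★♧·♧♧?
????♧♠♠█♠··?
????♢♧♧♠··♧?
?????♧·♧█♧♢?
?????♧♧♧··♠?
????????????

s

????????????
????????????
????????????
????█♧♠··♧♢?
????♧··█♧♧♠?
????♧♧♧♧·♧♧?
????♧♠★█♠··?
????♢♧♧♠··♧?
????♧♧·♧█♧♢?
?????♧♧♧··♠?
????????????
????????????

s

????????????
????????????
????█♧♠··♧♢?
????♧··█♧♧♠?
????♧♧♧♧·♧♧?
????♧♠♠█♠··?
????♢♧★♠··♧?
????♧♧·♧█♧♢?
????♠♧♧♧··♠?
????????????
????????????
????????????

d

????????????
????????????
???█♧♠··♧♢??
???♧··█♧♧♠??
???♧♧♧♧·♧♧??
???♧♠♠█♠··??
???♢♧♧★··♧??
???♧♧·♧█♧♢??
???♠♧♧♧··♠??
????????????
????????????
????????????

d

????????????
????????????
??█♧♠··♧♢???
??♧··█♧♧♠???
??♧♧♧♧·♧♧???
??♧♠♠█♠··???
??♢♧♧♠★·♧???
??♧♧·♧█♧♢???
??♠♧♧♧··♠???
????????????
????????????
????????????

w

????????????
????????????
????????????
??█♧♠··♧♢???
??♧··█♧♧♠???
??♧♧♧♧·♧♧???
??♧♠♠█★··???
??♢♧♧♠··♧???
??♧♧·♧█♧♢???
??♠♧♧♧··♠???
????????????
????????????

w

????????????
????????????
????????????
????????????
??█♧♠··♧♢???
??♧··█♧♧♠???
??♧♧♧♧★♧♧???
??♧♠♠█♠··???
??♢♧♧♠··♧???
??♧♧·♧█♧♢???
??♠♧♧♧··♠???
????????????

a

????????????
????????????
????????????
????????????
???█♧♠··♧♢??
???♧··█♧♧♠??
???♧♧♧★·♧♧??
???♧♠♠█♠··??
???♢♧♧♠··♧??
???♧♧·♧█♧♢??
???♠♧♧♧··♠??
????????????

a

????????????
????????????
????????????
????????????
????█♧♠··♧♢?
????♧··█♧♧♠?
????♧♧★♧·♧♧?
????♧♠♠█♠··?
????♢♧♧♠··♧?
????♧♧·♧█♧♢?
????♠♧♧♧··♠?
????????????

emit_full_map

█♧♠··♧♢
♧··█♧♧♠
♧♧★♧·♧♧
♧♠♠█♠··
♢♧♧♠··♧
♧♧·♧█♧♢
♠♧♧♧··♠

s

????????????
????????????
????????????
????█♧♠··♧♢?
????♧··█♧♧♠?
????♧♧♧♧·♧♧?
????♧♠★█♠··?
????♢♧♧♠··♧?
????♧♧·♧█♧♢?
????♠♧♧♧··♠?
????????????
????????????

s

????????????
????????????
????█♧♠··♧♢?
????♧··█♧♧♠?
????♧♧♧♧·♧♧?
????♧♠♠█♠··?
????♢♧★♠··♧?
????♧♧·♧█♧♢?
????♠♧♧♧··♠?
????????????
????????????
????????????

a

????????????
????????????
?????█♧♠··♧♢
?????♧··█♧♧♠
????♠♧♧♧♧·♧♧
????·♧♠♠█♠··
????♧♢★♧♠··♧
????♠♧♧·♧█♧♢
????█♠♧♧♧··♠
????????????
????????????
????????????

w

????????????
????????????
????????????
?????█♧♠··♧♢
????♧♧··█♧♧♠
????♠♧♧♧♧·♧♧
????·♧★♠█♠··
????♧♢♧♧♠··♧
????♠♧♧·♧█♧♢
????█♠♧♧♧··♠
????????????
????????????

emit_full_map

?█♧♠··♧♢
♧♧··█♧♧♠
♠♧♧♧♧·♧♧
·♧★♠█♠··
♧♢♧♧♠··♧
♠♧♧·♧█♧♢
█♠♧♧♧··♠

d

????????????
????????????
????????????
????█♧♠··♧♢?
???♧♧··█♧♧♠?
???♠♧♧♧♧·♧♧?
???·♧♠★█♠··?
???♧♢♧♧♠··♧?
???♠♧♧·♧█♧♢?
???█♠♧♧♧··♠?
????????????
????????????

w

????????????
????????????
????????????
????????????
????█♧♠··♧♢?
???♧♧··█♧♧♠?
???♠♧♧★♧·♧♧?
???·♧♠♠█♠··?
???♧♢♧♧♠··♧?
???♠♧♧·♧█♧♢?
???█♠♧♧♧··♠?
????????????

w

????????????
????????????
????????????
????????????
????♧♧♢·█???
????█♧♠··♧♢?
???♧♧·★█♧♧♠?
???♠♧♧♧♧·♧♧?
???·♧♠♠█♠··?
???♧♢♧♧♠··♧?
???♠♧♧·♧█♧♢?
???█♠♧♧♧··♠?

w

????????????
????????????
????????????
????????????
????·♧♧♧♧???
????♧♧♢·█???
????█♧★··♧♢?
???♧♧··█♧♧♠?
???♠♧♧♧♧·♧♧?
???·♧♠♠█♠··?
???♧♢♧♧♠··♧?
???♠♧♧·♧█♧♢?

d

????????????
????????????
????????????
????????????
???·♧♧♧♧♢???
???♧♧♢·██???
???█♧♠★·♧♢??
??♧♧··█♧♧♠??
??♠♧♧♧♧·♧♧??
??·♧♠♠█♠··??
??♧♢♧♧♠··♧??
??♠♧♧·♧█♧♢??

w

????????????
????????????
????????????
????????????
????♢♧█·♢???
???·♧♧♧♧♢???
???♧♧♢★██???
???█♧♠··♧♢??
??♧♧··█♧♧♠??
??♠♧♧♧♧·♧♧??
??·♧♠♠█♠··??
??♧♢♧♧♠··♧??

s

????????????
????????????
????????????
????♢♧█·♢???
???·♧♧♧♧♢???
???♧♧♢·██???
???█♧♠★·♧♢??
??♧♧··█♧♧♠??
??♠♧♧♧♧·♧♧??
??·♧♠♠█♠··??
??♧♢♧♧♠··♧??
??♠♧♧·♧█♧♢??

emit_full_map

??♢♧█·♢?
?·♧♧♧♧♢?
?♧♧♢·██?
?█♧♠★·♧♢
♧♧··█♧♧♠
♠♧♧♧♧·♧♧
·♧♠♠█♠··
♧♢♧♧♠··♧
♠♧♧·♧█♧♢
█♠♧♧♧··♠

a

????????????
????????????
????????????
?????♢♧█·♢??
????·♧♧♧♧♢??
????♧♧♢·██??
????█♧★··♧♢?
???♧♧··█♧♧♠?
???♠♧♧♧♧·♧♧?
???·♧♠♠█♠··?
???♧♢♧♧♠··♧?
???♠♧♧·♧█♧♢?

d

????????????
????????????
????????????
????♢♧█·♢???
???·♧♧♧♧♢???
???♧♧♢·██???
???█♧♠★·♧♢??
??♧♧··█♧♧♠??
??♠♧♧♧♧·♧♧??
??·♧♠♠█♠··??
??♧♢♧♧♠··♧??
??♠♧♧·♧█♧♢??

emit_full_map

??♢♧█·♢?
?·♧♧♧♧♢?
?♧♧♢·██?
?█♧♠★·♧♢
♧♧··█♧♧♠
♠♧♧♧♧·♧♧
·♧♠♠█♠··
♧♢♧♧♠··♧
♠♧♧·♧█♧♢
█♠♧♧♧··♠


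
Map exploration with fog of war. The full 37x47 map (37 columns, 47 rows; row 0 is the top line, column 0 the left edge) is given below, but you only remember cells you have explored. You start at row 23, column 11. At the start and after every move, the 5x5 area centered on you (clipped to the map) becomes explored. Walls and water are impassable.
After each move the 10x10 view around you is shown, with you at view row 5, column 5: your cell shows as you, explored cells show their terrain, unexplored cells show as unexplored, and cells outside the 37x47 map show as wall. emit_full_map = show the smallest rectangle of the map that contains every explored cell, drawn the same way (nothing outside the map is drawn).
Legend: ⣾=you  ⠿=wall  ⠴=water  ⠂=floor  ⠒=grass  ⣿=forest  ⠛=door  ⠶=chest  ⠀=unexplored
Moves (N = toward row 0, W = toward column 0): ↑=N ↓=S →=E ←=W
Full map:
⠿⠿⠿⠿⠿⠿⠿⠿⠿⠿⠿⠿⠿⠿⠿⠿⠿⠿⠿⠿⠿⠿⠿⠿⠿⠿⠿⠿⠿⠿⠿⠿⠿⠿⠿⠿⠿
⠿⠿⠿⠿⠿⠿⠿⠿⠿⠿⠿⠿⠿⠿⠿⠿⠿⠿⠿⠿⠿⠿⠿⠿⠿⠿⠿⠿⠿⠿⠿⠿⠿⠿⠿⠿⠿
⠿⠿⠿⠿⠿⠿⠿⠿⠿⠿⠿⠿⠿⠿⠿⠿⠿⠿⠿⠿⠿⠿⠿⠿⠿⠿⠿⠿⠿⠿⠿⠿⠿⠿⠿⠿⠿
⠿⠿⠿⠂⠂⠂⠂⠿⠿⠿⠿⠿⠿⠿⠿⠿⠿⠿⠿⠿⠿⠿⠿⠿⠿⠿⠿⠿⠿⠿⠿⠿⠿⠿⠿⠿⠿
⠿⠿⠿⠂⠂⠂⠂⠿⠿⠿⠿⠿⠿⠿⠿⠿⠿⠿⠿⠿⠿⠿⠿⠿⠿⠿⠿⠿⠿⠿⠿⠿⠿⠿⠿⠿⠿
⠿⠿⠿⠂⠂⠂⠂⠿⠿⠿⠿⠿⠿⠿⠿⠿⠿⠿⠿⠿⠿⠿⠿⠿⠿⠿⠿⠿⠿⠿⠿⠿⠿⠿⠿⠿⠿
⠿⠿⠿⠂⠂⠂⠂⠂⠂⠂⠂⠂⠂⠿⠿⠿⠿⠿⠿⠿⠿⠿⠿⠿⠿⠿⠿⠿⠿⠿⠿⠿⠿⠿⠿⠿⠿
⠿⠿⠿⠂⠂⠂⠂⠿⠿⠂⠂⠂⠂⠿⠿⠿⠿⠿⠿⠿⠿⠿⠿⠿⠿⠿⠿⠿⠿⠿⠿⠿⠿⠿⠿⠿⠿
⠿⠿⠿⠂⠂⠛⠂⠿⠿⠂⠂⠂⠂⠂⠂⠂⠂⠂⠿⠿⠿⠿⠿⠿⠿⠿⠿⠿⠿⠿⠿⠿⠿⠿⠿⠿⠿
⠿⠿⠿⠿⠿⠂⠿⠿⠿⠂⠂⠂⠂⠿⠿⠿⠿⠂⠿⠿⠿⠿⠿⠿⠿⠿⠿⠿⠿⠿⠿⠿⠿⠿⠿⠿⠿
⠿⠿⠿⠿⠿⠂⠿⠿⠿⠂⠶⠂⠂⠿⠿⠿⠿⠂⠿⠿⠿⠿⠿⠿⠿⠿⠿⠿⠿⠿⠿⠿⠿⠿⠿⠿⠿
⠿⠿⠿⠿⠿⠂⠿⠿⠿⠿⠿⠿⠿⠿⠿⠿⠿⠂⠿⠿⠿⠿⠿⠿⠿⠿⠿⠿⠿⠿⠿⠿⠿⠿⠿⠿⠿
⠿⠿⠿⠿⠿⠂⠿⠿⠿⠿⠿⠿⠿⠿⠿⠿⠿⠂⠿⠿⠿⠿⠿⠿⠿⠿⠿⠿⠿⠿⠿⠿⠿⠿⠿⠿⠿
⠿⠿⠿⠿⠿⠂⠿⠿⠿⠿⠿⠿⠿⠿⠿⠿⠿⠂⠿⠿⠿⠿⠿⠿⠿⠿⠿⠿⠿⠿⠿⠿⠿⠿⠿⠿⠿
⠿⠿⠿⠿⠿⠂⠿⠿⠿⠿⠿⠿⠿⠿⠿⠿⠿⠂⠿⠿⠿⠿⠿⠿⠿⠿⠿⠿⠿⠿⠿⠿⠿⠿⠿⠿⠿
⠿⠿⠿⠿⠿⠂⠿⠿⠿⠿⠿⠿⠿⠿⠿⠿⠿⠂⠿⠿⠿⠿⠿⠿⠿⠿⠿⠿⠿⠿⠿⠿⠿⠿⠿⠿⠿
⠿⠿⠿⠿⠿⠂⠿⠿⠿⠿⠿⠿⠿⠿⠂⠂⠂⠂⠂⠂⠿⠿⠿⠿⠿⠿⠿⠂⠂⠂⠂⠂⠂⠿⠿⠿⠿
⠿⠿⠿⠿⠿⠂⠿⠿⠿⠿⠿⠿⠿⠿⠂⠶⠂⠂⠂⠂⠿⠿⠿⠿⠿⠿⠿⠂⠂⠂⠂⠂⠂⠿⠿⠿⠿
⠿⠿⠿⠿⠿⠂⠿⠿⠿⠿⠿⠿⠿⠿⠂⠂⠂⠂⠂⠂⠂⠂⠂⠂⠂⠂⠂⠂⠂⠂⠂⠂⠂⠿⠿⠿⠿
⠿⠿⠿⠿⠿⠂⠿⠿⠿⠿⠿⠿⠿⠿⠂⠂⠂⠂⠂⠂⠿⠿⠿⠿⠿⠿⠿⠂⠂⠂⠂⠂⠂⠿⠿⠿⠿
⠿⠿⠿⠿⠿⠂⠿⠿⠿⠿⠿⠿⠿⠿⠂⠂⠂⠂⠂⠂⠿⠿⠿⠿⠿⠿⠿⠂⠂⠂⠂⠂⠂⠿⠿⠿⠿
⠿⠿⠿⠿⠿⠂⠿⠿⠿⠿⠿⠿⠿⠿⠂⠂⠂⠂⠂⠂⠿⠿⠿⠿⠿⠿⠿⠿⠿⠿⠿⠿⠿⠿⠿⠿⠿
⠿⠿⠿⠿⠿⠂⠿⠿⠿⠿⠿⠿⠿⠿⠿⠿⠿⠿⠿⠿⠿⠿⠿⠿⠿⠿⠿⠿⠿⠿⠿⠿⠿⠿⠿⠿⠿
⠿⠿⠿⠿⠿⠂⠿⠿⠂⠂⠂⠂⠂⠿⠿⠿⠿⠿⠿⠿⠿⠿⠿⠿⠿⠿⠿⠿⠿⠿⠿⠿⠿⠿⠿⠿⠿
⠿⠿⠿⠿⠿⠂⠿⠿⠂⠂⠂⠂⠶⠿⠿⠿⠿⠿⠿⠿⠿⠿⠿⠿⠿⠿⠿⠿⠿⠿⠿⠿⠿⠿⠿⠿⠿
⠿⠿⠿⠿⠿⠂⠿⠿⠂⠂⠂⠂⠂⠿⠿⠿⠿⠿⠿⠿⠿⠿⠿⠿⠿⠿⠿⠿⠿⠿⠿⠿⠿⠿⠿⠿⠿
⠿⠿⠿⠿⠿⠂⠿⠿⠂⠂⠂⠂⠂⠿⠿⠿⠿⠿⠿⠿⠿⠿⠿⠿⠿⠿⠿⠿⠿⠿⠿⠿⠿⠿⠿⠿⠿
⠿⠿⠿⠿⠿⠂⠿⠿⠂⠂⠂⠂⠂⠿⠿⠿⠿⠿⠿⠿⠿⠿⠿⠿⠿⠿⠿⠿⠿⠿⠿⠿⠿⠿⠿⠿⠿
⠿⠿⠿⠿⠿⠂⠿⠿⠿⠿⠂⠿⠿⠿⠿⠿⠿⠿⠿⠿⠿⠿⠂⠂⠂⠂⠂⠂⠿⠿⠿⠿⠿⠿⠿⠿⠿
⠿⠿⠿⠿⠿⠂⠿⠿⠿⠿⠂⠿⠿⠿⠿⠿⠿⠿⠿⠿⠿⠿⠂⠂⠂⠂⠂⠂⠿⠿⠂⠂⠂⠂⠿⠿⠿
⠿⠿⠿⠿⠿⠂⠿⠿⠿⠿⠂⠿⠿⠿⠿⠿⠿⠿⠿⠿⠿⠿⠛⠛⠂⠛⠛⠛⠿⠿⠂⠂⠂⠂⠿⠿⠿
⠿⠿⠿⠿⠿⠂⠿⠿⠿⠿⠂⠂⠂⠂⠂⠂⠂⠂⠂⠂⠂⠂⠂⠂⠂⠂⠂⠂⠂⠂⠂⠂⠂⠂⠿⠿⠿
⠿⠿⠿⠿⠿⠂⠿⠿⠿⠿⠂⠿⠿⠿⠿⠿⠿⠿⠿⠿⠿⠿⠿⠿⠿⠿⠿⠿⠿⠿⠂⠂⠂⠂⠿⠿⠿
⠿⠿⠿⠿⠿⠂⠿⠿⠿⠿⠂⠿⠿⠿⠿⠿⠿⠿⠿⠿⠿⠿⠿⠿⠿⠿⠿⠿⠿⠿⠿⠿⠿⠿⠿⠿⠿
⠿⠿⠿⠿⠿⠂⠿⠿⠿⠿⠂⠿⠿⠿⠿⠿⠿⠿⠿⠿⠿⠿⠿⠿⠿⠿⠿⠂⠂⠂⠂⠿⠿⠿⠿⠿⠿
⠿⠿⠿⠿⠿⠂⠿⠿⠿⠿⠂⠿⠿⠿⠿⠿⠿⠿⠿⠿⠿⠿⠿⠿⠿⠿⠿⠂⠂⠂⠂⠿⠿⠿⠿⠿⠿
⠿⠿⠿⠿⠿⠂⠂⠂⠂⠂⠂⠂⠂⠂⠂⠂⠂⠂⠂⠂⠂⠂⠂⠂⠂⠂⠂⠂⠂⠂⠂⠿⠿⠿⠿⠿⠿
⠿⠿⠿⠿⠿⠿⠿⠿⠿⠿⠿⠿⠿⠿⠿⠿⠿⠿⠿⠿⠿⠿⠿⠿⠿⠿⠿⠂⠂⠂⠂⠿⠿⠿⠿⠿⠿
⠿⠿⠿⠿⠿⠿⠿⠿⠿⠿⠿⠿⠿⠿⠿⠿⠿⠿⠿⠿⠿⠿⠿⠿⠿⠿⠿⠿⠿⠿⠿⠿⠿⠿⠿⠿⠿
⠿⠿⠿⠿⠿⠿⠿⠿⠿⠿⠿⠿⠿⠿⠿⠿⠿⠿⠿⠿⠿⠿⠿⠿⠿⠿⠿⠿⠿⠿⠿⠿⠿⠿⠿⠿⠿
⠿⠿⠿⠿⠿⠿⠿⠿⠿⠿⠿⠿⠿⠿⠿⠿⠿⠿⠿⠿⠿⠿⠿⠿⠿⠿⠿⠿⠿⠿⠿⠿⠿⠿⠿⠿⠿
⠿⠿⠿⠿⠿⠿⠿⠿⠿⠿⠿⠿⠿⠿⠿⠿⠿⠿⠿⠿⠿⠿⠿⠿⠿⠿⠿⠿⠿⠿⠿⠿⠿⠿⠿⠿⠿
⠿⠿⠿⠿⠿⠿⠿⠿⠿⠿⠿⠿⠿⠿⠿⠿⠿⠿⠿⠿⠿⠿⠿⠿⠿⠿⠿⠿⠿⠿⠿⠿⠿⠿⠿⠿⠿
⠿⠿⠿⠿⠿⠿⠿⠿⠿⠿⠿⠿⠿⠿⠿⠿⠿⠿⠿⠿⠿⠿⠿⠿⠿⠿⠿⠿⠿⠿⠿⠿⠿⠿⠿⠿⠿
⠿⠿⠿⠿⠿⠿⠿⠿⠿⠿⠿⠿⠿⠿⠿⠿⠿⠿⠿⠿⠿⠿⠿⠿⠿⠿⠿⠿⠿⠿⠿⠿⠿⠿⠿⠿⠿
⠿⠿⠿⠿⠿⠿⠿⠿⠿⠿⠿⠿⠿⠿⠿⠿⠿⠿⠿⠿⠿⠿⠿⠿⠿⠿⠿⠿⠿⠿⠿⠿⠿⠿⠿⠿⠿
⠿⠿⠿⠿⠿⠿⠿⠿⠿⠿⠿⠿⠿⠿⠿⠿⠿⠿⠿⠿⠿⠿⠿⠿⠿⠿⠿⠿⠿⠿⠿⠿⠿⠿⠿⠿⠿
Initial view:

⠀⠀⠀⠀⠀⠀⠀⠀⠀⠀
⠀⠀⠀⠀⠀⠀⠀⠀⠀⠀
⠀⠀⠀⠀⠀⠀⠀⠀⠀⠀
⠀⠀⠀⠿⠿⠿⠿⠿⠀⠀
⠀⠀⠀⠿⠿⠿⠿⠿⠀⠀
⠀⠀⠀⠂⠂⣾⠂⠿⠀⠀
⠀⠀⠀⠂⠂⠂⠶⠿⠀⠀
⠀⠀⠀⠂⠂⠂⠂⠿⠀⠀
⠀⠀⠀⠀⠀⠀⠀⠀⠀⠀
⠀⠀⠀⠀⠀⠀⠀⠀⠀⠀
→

⠀⠀⠀⠀⠀⠀⠀⠀⠀⠀
⠀⠀⠀⠀⠀⠀⠀⠀⠀⠀
⠀⠀⠀⠀⠀⠀⠀⠀⠀⠀
⠀⠀⠿⠿⠿⠿⠿⠂⠀⠀
⠀⠀⠿⠿⠿⠿⠿⠿⠀⠀
⠀⠀⠂⠂⠂⣾⠿⠿⠀⠀
⠀⠀⠂⠂⠂⠶⠿⠿⠀⠀
⠀⠀⠂⠂⠂⠂⠿⠿⠀⠀
⠀⠀⠀⠀⠀⠀⠀⠀⠀⠀
⠀⠀⠀⠀⠀⠀⠀⠀⠀⠀

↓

⠀⠀⠀⠀⠀⠀⠀⠀⠀⠀
⠀⠀⠀⠀⠀⠀⠀⠀⠀⠀
⠀⠀⠿⠿⠿⠿⠿⠂⠀⠀
⠀⠀⠿⠿⠿⠿⠿⠿⠀⠀
⠀⠀⠂⠂⠂⠂⠿⠿⠀⠀
⠀⠀⠂⠂⠂⣾⠿⠿⠀⠀
⠀⠀⠂⠂⠂⠂⠿⠿⠀⠀
⠀⠀⠀⠂⠂⠂⠿⠿⠀⠀
⠀⠀⠀⠀⠀⠀⠀⠀⠀⠀
⠀⠀⠀⠀⠀⠀⠀⠀⠀⠀

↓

⠀⠀⠀⠀⠀⠀⠀⠀⠀⠀
⠀⠀⠿⠿⠿⠿⠿⠂⠀⠀
⠀⠀⠿⠿⠿⠿⠿⠿⠀⠀
⠀⠀⠂⠂⠂⠂⠿⠿⠀⠀
⠀⠀⠂⠂⠂⠶⠿⠿⠀⠀
⠀⠀⠂⠂⠂⣾⠿⠿⠀⠀
⠀⠀⠀⠂⠂⠂⠿⠿⠀⠀
⠀⠀⠀⠂⠂⠂⠿⠿⠀⠀
⠀⠀⠀⠀⠀⠀⠀⠀⠀⠀
⠀⠀⠀⠀⠀⠀⠀⠀⠀⠀

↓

⠀⠀⠿⠿⠿⠿⠿⠂⠀⠀
⠀⠀⠿⠿⠿⠿⠿⠿⠀⠀
⠀⠀⠂⠂⠂⠂⠿⠿⠀⠀
⠀⠀⠂⠂⠂⠶⠿⠿⠀⠀
⠀⠀⠂⠂⠂⠂⠿⠿⠀⠀
⠀⠀⠀⠂⠂⣾⠿⠿⠀⠀
⠀⠀⠀⠂⠂⠂⠿⠿⠀⠀
⠀⠀⠀⠂⠿⠿⠿⠿⠀⠀
⠀⠀⠀⠀⠀⠀⠀⠀⠀⠀
⠀⠀⠀⠀⠀⠀⠀⠀⠀⠀

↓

⠀⠀⠿⠿⠿⠿⠿⠿⠀⠀
⠀⠀⠂⠂⠂⠂⠿⠿⠀⠀
⠀⠀⠂⠂⠂⠶⠿⠿⠀⠀
⠀⠀⠂⠂⠂⠂⠿⠿⠀⠀
⠀⠀⠀⠂⠂⠂⠿⠿⠀⠀
⠀⠀⠀⠂⠂⣾⠿⠿⠀⠀
⠀⠀⠀⠂⠿⠿⠿⠿⠀⠀
⠀⠀⠀⠂⠿⠿⠿⠿⠀⠀
⠀⠀⠀⠀⠀⠀⠀⠀⠀⠀
⠀⠀⠀⠀⠀⠀⠀⠀⠀⠀

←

⠀⠀⠀⠿⠿⠿⠿⠿⠿⠀
⠀⠀⠀⠂⠂⠂⠂⠿⠿⠀
⠀⠀⠀⠂⠂⠂⠶⠿⠿⠀
⠀⠀⠀⠂⠂⠂⠂⠿⠿⠀
⠀⠀⠀⠂⠂⠂⠂⠿⠿⠀
⠀⠀⠀⠂⠂⣾⠂⠿⠿⠀
⠀⠀⠀⠿⠂⠿⠿⠿⠿⠀
⠀⠀⠀⠿⠂⠿⠿⠿⠿⠀
⠀⠀⠀⠀⠀⠀⠀⠀⠀⠀
⠀⠀⠀⠀⠀⠀⠀⠀⠀⠀

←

⠀⠀⠀⠀⠿⠿⠿⠿⠿⠿
⠀⠀⠀⠀⠂⠂⠂⠂⠿⠿
⠀⠀⠀⠀⠂⠂⠂⠶⠿⠿
⠀⠀⠀⠂⠂⠂⠂⠂⠿⠿
⠀⠀⠀⠂⠂⠂⠂⠂⠿⠿
⠀⠀⠀⠂⠂⣾⠂⠂⠿⠿
⠀⠀⠀⠿⠿⠂⠿⠿⠿⠿
⠀⠀⠀⠿⠿⠂⠿⠿⠿⠿
⠀⠀⠀⠀⠀⠀⠀⠀⠀⠀
⠀⠀⠀⠀⠀⠀⠀⠀⠀⠀

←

⠀⠀⠀⠀⠀⠿⠿⠿⠿⠿
⠀⠀⠀⠀⠀⠂⠂⠂⠂⠿
⠀⠀⠀⠀⠀⠂⠂⠂⠶⠿
⠀⠀⠀⠿⠂⠂⠂⠂⠂⠿
⠀⠀⠀⠿⠂⠂⠂⠂⠂⠿
⠀⠀⠀⠿⠂⣾⠂⠂⠂⠿
⠀⠀⠀⠿⠿⠿⠂⠿⠿⠿
⠀⠀⠀⠿⠿⠿⠂⠿⠿⠿
⠀⠀⠀⠀⠀⠀⠀⠀⠀⠀
⠀⠀⠀⠀⠀⠀⠀⠀⠀⠀

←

⠀⠀⠀⠀⠀⠀⠿⠿⠿⠿
⠀⠀⠀⠀⠀⠀⠂⠂⠂⠂
⠀⠀⠀⠀⠀⠀⠂⠂⠂⠶
⠀⠀⠀⠿⠿⠂⠂⠂⠂⠂
⠀⠀⠀⠿⠿⠂⠂⠂⠂⠂
⠀⠀⠀⠿⠿⣾⠂⠂⠂⠂
⠀⠀⠀⠿⠿⠿⠿⠂⠿⠿
⠀⠀⠀⠿⠿⠿⠿⠂⠿⠿
⠀⠀⠀⠀⠀⠀⠀⠀⠀⠀
⠀⠀⠀⠀⠀⠀⠀⠀⠀⠀

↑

⠀⠀⠀⠀⠀⠀⠿⠿⠿⠿
⠀⠀⠀⠀⠀⠀⠿⠿⠿⠿
⠀⠀⠀⠀⠀⠀⠂⠂⠂⠂
⠀⠀⠀⠿⠿⠂⠂⠂⠂⠶
⠀⠀⠀⠿⠿⠂⠂⠂⠂⠂
⠀⠀⠀⠿⠿⣾⠂⠂⠂⠂
⠀⠀⠀⠿⠿⠂⠂⠂⠂⠂
⠀⠀⠀⠿⠿⠿⠿⠂⠿⠿
⠀⠀⠀⠿⠿⠿⠿⠂⠿⠿
⠀⠀⠀⠀⠀⠀⠀⠀⠀⠀

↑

⠀⠀⠀⠀⠀⠀⠀⠀⠀⠀
⠀⠀⠀⠀⠀⠀⠿⠿⠿⠿
⠀⠀⠀⠀⠀⠀⠿⠿⠿⠿
⠀⠀⠀⠿⠿⠂⠂⠂⠂⠂
⠀⠀⠀⠿⠿⠂⠂⠂⠂⠶
⠀⠀⠀⠿⠿⣾⠂⠂⠂⠂
⠀⠀⠀⠿⠿⠂⠂⠂⠂⠂
⠀⠀⠀⠿⠿⠂⠂⠂⠂⠂
⠀⠀⠀⠿⠿⠿⠿⠂⠿⠿
⠀⠀⠀⠿⠿⠿⠿⠂⠿⠿

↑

⠀⠀⠀⠀⠀⠀⠀⠀⠀⠀
⠀⠀⠀⠀⠀⠀⠀⠀⠀⠀
⠀⠀⠀⠀⠀⠀⠿⠿⠿⠿
⠀⠀⠀⠿⠿⠿⠿⠿⠿⠿
⠀⠀⠀⠿⠿⠂⠂⠂⠂⠂
⠀⠀⠀⠿⠿⣾⠂⠂⠂⠶
⠀⠀⠀⠿⠿⠂⠂⠂⠂⠂
⠀⠀⠀⠿⠿⠂⠂⠂⠂⠂
⠀⠀⠀⠿⠿⠂⠂⠂⠂⠂
⠀⠀⠀⠿⠿⠿⠿⠂⠿⠿

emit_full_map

⠀⠀⠀⠿⠿⠿⠿⠿⠂
⠿⠿⠿⠿⠿⠿⠿⠿⠿
⠿⠿⠂⠂⠂⠂⠂⠿⠿
⠿⠿⣾⠂⠂⠂⠶⠿⠿
⠿⠿⠂⠂⠂⠂⠂⠿⠿
⠿⠿⠂⠂⠂⠂⠂⠿⠿
⠿⠿⠂⠂⠂⠂⠂⠿⠿
⠿⠿⠿⠿⠂⠿⠿⠿⠿
⠿⠿⠿⠿⠂⠿⠿⠿⠿

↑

⠀⠀⠀⠀⠀⠀⠀⠀⠀⠀
⠀⠀⠀⠀⠀⠀⠀⠀⠀⠀
⠀⠀⠀⠀⠀⠀⠀⠀⠀⠀
⠀⠀⠀⠿⠿⠿⠿⠿⠿⠿
⠀⠀⠀⠿⠿⠿⠿⠿⠿⠿
⠀⠀⠀⠿⠿⣾⠂⠂⠂⠂
⠀⠀⠀⠿⠿⠂⠂⠂⠂⠶
⠀⠀⠀⠿⠿⠂⠂⠂⠂⠂
⠀⠀⠀⠿⠿⠂⠂⠂⠂⠂
⠀⠀⠀⠿⠿⠂⠂⠂⠂⠂

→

⠀⠀⠀⠀⠀⠀⠀⠀⠀⠀
⠀⠀⠀⠀⠀⠀⠀⠀⠀⠀
⠀⠀⠀⠀⠀⠀⠀⠀⠀⠀
⠀⠀⠿⠿⠿⠿⠿⠿⠿⠿
⠀⠀⠿⠿⠿⠿⠿⠿⠿⠿
⠀⠀⠿⠿⠂⣾⠂⠂⠂⠿
⠀⠀⠿⠿⠂⠂⠂⠂⠶⠿
⠀⠀⠿⠿⠂⠂⠂⠂⠂⠿
⠀⠀⠿⠿⠂⠂⠂⠂⠂⠿
⠀⠀⠿⠿⠂⠂⠂⠂⠂⠿

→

⠀⠀⠀⠀⠀⠀⠀⠀⠀⠀
⠀⠀⠀⠀⠀⠀⠀⠀⠀⠀
⠀⠀⠀⠀⠀⠀⠀⠀⠀⠀
⠀⠿⠿⠿⠿⠿⠿⠿⠿⠂
⠀⠿⠿⠿⠿⠿⠿⠿⠿⠿
⠀⠿⠿⠂⠂⣾⠂⠂⠿⠿
⠀⠿⠿⠂⠂⠂⠂⠶⠿⠿
⠀⠿⠿⠂⠂⠂⠂⠂⠿⠿
⠀⠿⠿⠂⠂⠂⠂⠂⠿⠿
⠀⠿⠿⠂⠂⠂⠂⠂⠿⠿

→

⠀⠀⠀⠀⠀⠀⠀⠀⠀⠀
⠀⠀⠀⠀⠀⠀⠀⠀⠀⠀
⠀⠀⠀⠀⠀⠀⠀⠀⠀⠀
⠿⠿⠿⠿⠿⠿⠿⠿⠂⠀
⠿⠿⠿⠿⠿⠿⠿⠿⠿⠀
⠿⠿⠂⠂⠂⣾⠂⠿⠿⠀
⠿⠿⠂⠂⠂⠂⠶⠿⠿⠀
⠿⠿⠂⠂⠂⠂⠂⠿⠿⠀
⠿⠿⠂⠂⠂⠂⠂⠿⠿⠀
⠿⠿⠂⠂⠂⠂⠂⠿⠿⠀

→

⠀⠀⠀⠀⠀⠀⠀⠀⠀⠀
⠀⠀⠀⠀⠀⠀⠀⠀⠀⠀
⠀⠀⠀⠀⠀⠀⠀⠀⠀⠀
⠿⠿⠿⠿⠿⠿⠿⠂⠀⠀
⠿⠿⠿⠿⠿⠿⠿⠿⠀⠀
⠿⠂⠂⠂⠂⣾⠿⠿⠀⠀
⠿⠂⠂⠂⠂⠶⠿⠿⠀⠀
⠿⠂⠂⠂⠂⠂⠿⠿⠀⠀
⠿⠂⠂⠂⠂⠂⠿⠿⠀⠀
⠿⠂⠂⠂⠂⠂⠿⠿⠀⠀

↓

⠀⠀⠀⠀⠀⠀⠀⠀⠀⠀
⠀⠀⠀⠀⠀⠀⠀⠀⠀⠀
⠿⠿⠿⠿⠿⠿⠿⠂⠀⠀
⠿⠿⠿⠿⠿⠿⠿⠿⠀⠀
⠿⠂⠂⠂⠂⠂⠿⠿⠀⠀
⠿⠂⠂⠂⠂⣾⠿⠿⠀⠀
⠿⠂⠂⠂⠂⠂⠿⠿⠀⠀
⠿⠂⠂⠂⠂⠂⠿⠿⠀⠀
⠿⠂⠂⠂⠂⠂⠿⠿⠀⠀
⠿⠿⠿⠂⠿⠿⠿⠿⠀⠀

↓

⠀⠀⠀⠀⠀⠀⠀⠀⠀⠀
⠿⠿⠿⠿⠿⠿⠿⠂⠀⠀
⠿⠿⠿⠿⠿⠿⠿⠿⠀⠀
⠿⠂⠂⠂⠂⠂⠿⠿⠀⠀
⠿⠂⠂⠂⠂⠶⠿⠿⠀⠀
⠿⠂⠂⠂⠂⣾⠿⠿⠀⠀
⠿⠂⠂⠂⠂⠂⠿⠿⠀⠀
⠿⠂⠂⠂⠂⠂⠿⠿⠀⠀
⠿⠿⠿⠂⠿⠿⠿⠿⠀⠀
⠿⠿⠿⠂⠿⠿⠿⠿⠀⠀

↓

⠿⠿⠿⠿⠿⠿⠿⠂⠀⠀
⠿⠿⠿⠿⠿⠿⠿⠿⠀⠀
⠿⠂⠂⠂⠂⠂⠿⠿⠀⠀
⠿⠂⠂⠂⠂⠶⠿⠿⠀⠀
⠿⠂⠂⠂⠂⠂⠿⠿⠀⠀
⠿⠂⠂⠂⠂⣾⠿⠿⠀⠀
⠿⠂⠂⠂⠂⠂⠿⠿⠀⠀
⠿⠿⠿⠂⠿⠿⠿⠿⠀⠀
⠿⠿⠿⠂⠿⠿⠿⠿⠀⠀
⠀⠀⠀⠀⠀⠀⠀⠀⠀⠀

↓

⠿⠿⠿⠿⠿⠿⠿⠿⠀⠀
⠿⠂⠂⠂⠂⠂⠿⠿⠀⠀
⠿⠂⠂⠂⠂⠶⠿⠿⠀⠀
⠿⠂⠂⠂⠂⠂⠿⠿⠀⠀
⠿⠂⠂⠂⠂⠂⠿⠿⠀⠀
⠿⠂⠂⠂⠂⣾⠿⠿⠀⠀
⠿⠿⠿⠂⠿⠿⠿⠿⠀⠀
⠿⠿⠿⠂⠿⠿⠿⠿⠀⠀
⠀⠀⠀⠀⠀⠀⠀⠀⠀⠀
⠀⠀⠀⠀⠀⠀⠀⠀⠀⠀

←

⠿⠿⠿⠿⠿⠿⠿⠿⠿⠀
⠿⠿⠂⠂⠂⠂⠂⠿⠿⠀
⠿⠿⠂⠂⠂⠂⠶⠿⠿⠀
⠿⠿⠂⠂⠂⠂⠂⠿⠿⠀
⠿⠿⠂⠂⠂⠂⠂⠿⠿⠀
⠿⠿⠂⠂⠂⣾⠂⠿⠿⠀
⠿⠿⠿⠿⠂⠿⠿⠿⠿⠀
⠿⠿⠿⠿⠂⠿⠿⠿⠿⠀
⠀⠀⠀⠀⠀⠀⠀⠀⠀⠀
⠀⠀⠀⠀⠀⠀⠀⠀⠀⠀

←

⠀⠿⠿⠿⠿⠿⠿⠿⠿⠿
⠀⠿⠿⠂⠂⠂⠂⠂⠿⠿
⠀⠿⠿⠂⠂⠂⠂⠶⠿⠿
⠀⠿⠿⠂⠂⠂⠂⠂⠿⠿
⠀⠿⠿⠂⠂⠂⠂⠂⠿⠿
⠀⠿⠿⠂⠂⣾⠂⠂⠿⠿
⠀⠿⠿⠿⠿⠂⠿⠿⠿⠿
⠀⠿⠿⠿⠿⠂⠿⠿⠿⠿
⠀⠀⠀⠀⠀⠀⠀⠀⠀⠀
⠀⠀⠀⠀⠀⠀⠀⠀⠀⠀

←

⠀⠀⠿⠿⠿⠿⠿⠿⠿⠿
⠀⠀⠿⠿⠂⠂⠂⠂⠂⠿
⠀⠀⠿⠿⠂⠂⠂⠂⠶⠿
⠀⠀⠿⠿⠂⠂⠂⠂⠂⠿
⠀⠀⠿⠿⠂⠂⠂⠂⠂⠿
⠀⠀⠿⠿⠂⣾⠂⠂⠂⠿
⠀⠀⠿⠿⠿⠿⠂⠿⠿⠿
⠀⠀⠿⠿⠿⠿⠂⠿⠿⠿
⠀⠀⠀⠀⠀⠀⠀⠀⠀⠀
⠀⠀⠀⠀⠀⠀⠀⠀⠀⠀

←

⠀⠀⠀⠿⠿⠿⠿⠿⠿⠿
⠀⠀⠀⠿⠿⠂⠂⠂⠂⠂
⠀⠀⠀⠿⠿⠂⠂⠂⠂⠶
⠀⠀⠀⠿⠿⠂⠂⠂⠂⠂
⠀⠀⠀⠿⠿⠂⠂⠂⠂⠂
⠀⠀⠀⠿⠿⣾⠂⠂⠂⠂
⠀⠀⠀⠿⠿⠿⠿⠂⠿⠿
⠀⠀⠀⠿⠿⠿⠿⠂⠿⠿
⠀⠀⠀⠀⠀⠀⠀⠀⠀⠀
⠀⠀⠀⠀⠀⠀⠀⠀⠀⠀

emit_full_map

⠿⠿⠿⠿⠿⠿⠿⠿⠂
⠿⠿⠿⠿⠿⠿⠿⠿⠿
⠿⠿⠂⠂⠂⠂⠂⠿⠿
⠿⠿⠂⠂⠂⠂⠶⠿⠿
⠿⠿⠂⠂⠂⠂⠂⠿⠿
⠿⠿⠂⠂⠂⠂⠂⠿⠿
⠿⠿⣾⠂⠂⠂⠂⠿⠿
⠿⠿⠿⠿⠂⠿⠿⠿⠿
⠿⠿⠿⠿⠂⠿⠿⠿⠿

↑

⠀⠀⠀⠿⠿⠿⠿⠿⠿⠿
⠀⠀⠀⠿⠿⠿⠿⠿⠿⠿
⠀⠀⠀⠿⠿⠂⠂⠂⠂⠂
⠀⠀⠀⠿⠿⠂⠂⠂⠂⠶
⠀⠀⠀⠿⠿⠂⠂⠂⠂⠂
⠀⠀⠀⠿⠿⣾⠂⠂⠂⠂
⠀⠀⠀⠿⠿⠂⠂⠂⠂⠂
⠀⠀⠀⠿⠿⠿⠿⠂⠿⠿
⠀⠀⠀⠿⠿⠿⠿⠂⠿⠿
⠀⠀⠀⠀⠀⠀⠀⠀⠀⠀

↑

⠀⠀⠀⠀⠀⠀⠀⠀⠀⠀
⠀⠀⠀⠿⠿⠿⠿⠿⠿⠿
⠀⠀⠀⠿⠿⠿⠿⠿⠿⠿
⠀⠀⠀⠿⠿⠂⠂⠂⠂⠂
⠀⠀⠀⠿⠿⠂⠂⠂⠂⠶
⠀⠀⠀⠿⠿⣾⠂⠂⠂⠂
⠀⠀⠀⠿⠿⠂⠂⠂⠂⠂
⠀⠀⠀⠿⠿⠂⠂⠂⠂⠂
⠀⠀⠀⠿⠿⠿⠿⠂⠿⠿
⠀⠀⠀⠿⠿⠿⠿⠂⠿⠿

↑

⠀⠀⠀⠀⠀⠀⠀⠀⠀⠀
⠀⠀⠀⠀⠀⠀⠀⠀⠀⠀
⠀⠀⠀⠿⠿⠿⠿⠿⠿⠿
⠀⠀⠀⠿⠿⠿⠿⠿⠿⠿
⠀⠀⠀⠿⠿⠂⠂⠂⠂⠂
⠀⠀⠀⠿⠿⣾⠂⠂⠂⠶
⠀⠀⠀⠿⠿⠂⠂⠂⠂⠂
⠀⠀⠀⠿⠿⠂⠂⠂⠂⠂
⠀⠀⠀⠿⠿⠂⠂⠂⠂⠂
⠀⠀⠀⠿⠿⠿⠿⠂⠿⠿

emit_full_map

⠿⠿⠿⠿⠿⠿⠿⠿⠂
⠿⠿⠿⠿⠿⠿⠿⠿⠿
⠿⠿⠂⠂⠂⠂⠂⠿⠿
⠿⠿⣾⠂⠂⠂⠶⠿⠿
⠿⠿⠂⠂⠂⠂⠂⠿⠿
⠿⠿⠂⠂⠂⠂⠂⠿⠿
⠿⠿⠂⠂⠂⠂⠂⠿⠿
⠿⠿⠿⠿⠂⠿⠿⠿⠿
⠿⠿⠿⠿⠂⠿⠿⠿⠿


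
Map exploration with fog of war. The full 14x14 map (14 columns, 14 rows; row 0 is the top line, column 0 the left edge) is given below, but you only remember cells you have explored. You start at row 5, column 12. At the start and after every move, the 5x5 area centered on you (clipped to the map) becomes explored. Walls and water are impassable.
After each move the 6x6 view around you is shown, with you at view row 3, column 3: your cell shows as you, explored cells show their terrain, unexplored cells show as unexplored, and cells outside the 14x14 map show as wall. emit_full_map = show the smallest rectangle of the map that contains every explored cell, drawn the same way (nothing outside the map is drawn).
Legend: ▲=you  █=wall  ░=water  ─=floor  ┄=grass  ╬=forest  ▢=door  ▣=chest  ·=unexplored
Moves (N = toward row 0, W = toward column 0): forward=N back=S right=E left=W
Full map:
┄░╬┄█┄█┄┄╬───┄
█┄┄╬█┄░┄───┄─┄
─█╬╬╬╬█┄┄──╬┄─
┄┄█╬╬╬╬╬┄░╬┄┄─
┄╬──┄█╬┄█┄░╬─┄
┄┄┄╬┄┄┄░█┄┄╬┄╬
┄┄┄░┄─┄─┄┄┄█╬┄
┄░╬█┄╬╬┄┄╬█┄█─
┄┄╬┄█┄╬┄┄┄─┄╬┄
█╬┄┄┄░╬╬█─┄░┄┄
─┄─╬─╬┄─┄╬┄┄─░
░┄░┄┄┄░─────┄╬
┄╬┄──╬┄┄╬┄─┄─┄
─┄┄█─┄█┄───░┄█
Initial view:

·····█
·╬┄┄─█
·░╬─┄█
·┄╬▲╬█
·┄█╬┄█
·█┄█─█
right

····██
╬┄┄─██
░╬─┄██
┄╬┄▲██
┄█╬┄██
█┄█─██

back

╬┄┄─██
░╬─┄██
┄╬┄╬██
┄█╬▲██
█┄█─██
·┄╬┄██

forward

····██
╬┄┄─██
░╬─┄██
┄╬┄▲██
┄█╬┄██
█┄█─██

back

╬┄┄─██
░╬─┄██
┄╬┄╬██
┄█╬▲██
█┄█─██
·┄╬┄██


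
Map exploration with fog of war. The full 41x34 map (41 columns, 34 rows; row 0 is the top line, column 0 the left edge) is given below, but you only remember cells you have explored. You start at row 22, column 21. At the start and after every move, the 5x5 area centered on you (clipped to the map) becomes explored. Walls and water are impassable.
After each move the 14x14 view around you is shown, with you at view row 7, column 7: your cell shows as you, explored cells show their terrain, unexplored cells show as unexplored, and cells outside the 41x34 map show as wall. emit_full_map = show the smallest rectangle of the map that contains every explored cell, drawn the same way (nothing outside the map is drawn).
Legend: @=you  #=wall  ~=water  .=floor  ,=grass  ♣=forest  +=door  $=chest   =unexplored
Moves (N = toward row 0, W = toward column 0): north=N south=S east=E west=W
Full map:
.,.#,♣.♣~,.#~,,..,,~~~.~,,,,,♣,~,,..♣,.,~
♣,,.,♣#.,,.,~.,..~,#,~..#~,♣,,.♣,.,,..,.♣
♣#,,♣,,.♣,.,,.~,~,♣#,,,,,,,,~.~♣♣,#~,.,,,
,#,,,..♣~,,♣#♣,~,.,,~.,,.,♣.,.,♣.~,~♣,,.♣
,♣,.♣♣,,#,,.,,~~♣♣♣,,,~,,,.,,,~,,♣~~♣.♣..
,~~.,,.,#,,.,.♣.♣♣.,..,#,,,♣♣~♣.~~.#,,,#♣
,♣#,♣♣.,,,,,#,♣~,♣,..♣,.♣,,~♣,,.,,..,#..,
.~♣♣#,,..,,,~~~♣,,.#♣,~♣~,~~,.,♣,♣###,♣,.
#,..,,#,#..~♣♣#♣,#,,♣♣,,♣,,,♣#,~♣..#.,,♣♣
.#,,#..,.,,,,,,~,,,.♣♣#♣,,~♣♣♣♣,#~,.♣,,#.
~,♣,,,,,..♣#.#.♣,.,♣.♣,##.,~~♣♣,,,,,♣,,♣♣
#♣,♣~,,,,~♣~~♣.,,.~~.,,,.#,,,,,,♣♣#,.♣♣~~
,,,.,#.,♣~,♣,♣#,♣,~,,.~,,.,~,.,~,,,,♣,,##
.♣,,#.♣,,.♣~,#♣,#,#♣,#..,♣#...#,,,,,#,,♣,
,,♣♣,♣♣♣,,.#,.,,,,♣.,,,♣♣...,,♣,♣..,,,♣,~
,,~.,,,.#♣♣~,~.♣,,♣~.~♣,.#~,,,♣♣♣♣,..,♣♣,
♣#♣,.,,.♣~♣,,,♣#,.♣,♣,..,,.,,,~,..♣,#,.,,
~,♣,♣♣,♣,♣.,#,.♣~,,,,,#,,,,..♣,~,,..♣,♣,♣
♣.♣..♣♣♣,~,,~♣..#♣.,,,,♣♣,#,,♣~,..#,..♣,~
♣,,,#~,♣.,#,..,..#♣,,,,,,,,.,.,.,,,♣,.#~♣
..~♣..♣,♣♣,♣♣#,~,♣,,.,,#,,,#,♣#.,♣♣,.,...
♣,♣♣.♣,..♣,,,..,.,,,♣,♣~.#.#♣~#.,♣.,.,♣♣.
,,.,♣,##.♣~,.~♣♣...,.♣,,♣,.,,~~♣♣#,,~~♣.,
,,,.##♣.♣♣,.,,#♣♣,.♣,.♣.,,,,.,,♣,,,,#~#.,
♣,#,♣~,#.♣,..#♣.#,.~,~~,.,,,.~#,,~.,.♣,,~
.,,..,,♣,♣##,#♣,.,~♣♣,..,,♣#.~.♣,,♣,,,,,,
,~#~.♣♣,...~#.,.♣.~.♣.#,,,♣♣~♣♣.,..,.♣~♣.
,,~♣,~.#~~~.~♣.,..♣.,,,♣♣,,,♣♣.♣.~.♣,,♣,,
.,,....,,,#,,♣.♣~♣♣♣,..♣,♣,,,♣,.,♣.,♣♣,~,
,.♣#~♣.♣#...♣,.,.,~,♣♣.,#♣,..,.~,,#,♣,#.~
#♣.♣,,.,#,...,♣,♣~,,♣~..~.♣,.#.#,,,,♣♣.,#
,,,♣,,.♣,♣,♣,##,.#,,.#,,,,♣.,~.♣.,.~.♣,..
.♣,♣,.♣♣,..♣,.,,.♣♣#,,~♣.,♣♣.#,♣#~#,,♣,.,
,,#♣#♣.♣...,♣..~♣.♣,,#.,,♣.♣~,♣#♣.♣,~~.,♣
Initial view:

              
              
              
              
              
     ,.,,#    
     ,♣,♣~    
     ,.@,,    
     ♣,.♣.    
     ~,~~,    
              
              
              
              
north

              
              
              
              
              
     ,,,,,    
     ,.,,#    
     ,♣@♣~    
     ,.♣,,    
     ♣,.♣.    
     ~,~~,    
              
              
              

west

              
              
              
              
              
     ♣,,,,,   
     ,,.,,#   
     ,,@,♣~   
     .,.♣,,   
     .♣,.♣.   
      ~,~~,   
              
              
              

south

              
              
              
              
     ♣,,,,,   
     ,,.,,#   
     ,,♣,♣~   
     .,@♣,,   
     .♣,.♣.   
     .~,~~,   
              
              
              
              

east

              
              
              
              
    ♣,,,,,    
    ,,.,,#    
    ,,♣,♣~    
    .,.@,,    
    .♣,.♣.    
    .~,~~,    
              
              
              
              

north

              
              
              
              
              
    ♣,,,,,    
    ,,.,,#    
    ,,♣@♣~    
    .,.♣,,    
    .♣,.♣.    
    .~,~~,    
              
              
              

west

              
              
              
              
              
     ♣,,,,,   
     ,,.,,#   
     ,,@,♣~   
     .,.♣,,   
     .♣,.♣.   
     .~,~~,   
              
              
              

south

              
              
              
              
     ♣,,,,,   
     ,,.,,#   
     ,,♣,♣~   
     .,@♣,,   
     .♣,.♣.   
     .~,~~,   
              
              
              
              

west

              
              
              
              
      ♣,,,,,  
     ♣,,.,,#  
     ,,,♣,♣~  
     ..@.♣,,  
     ,.♣,.♣.  
     ,.~,~~,  
              
              
              
              

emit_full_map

 ♣,,,,,
♣,,.,,#
,,,♣,♣~
..@.♣,,
,.♣,.♣.
,.~,~~,

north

              
              
              
              
              
     #♣,,,,,  
     ♣,,.,,#  
     ,,@♣,♣~  
     ..,.♣,,  
     ,.♣,.♣.  
     ,.~,~~,  
              
              
              

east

              
              
              
              
              
    #♣,,,,,   
    ♣,,.,,#   
    ,,,@,♣~   
    ..,.♣,,   
    ,.♣,.♣.   
    ,.~,~~,   
              
              
              

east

              
              
              
              
              
   #♣,,,,,    
   ♣,,.,,#    
   ,,,♣@♣~    
   ..,.♣,,    
   ,.♣,.♣.    
   ,.~,~~,    
              
              
              

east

              
              
              
              
              
  #♣,,,,,,    
  ♣,,.,,#,    
  ,,,♣,@~.    
  ..,.♣,,♣    
  ,.♣,.♣.,    
  ,.~,~~,     
              
              
              

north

              
              
              
              
              
     ,,,♣♣    
  #♣,,,,,,    
  ♣,,.,@#,    
  ,,,♣,♣~.    
  ..,.♣,,♣    
  ,.♣,.♣.,    
  ,.~,~~,     
              
              

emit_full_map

   ,,,♣♣
#♣,,,,,,
♣,,.,@#,
,,,♣,♣~.
..,.♣,,♣
,.♣,.♣.,
,.~,~~, 

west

              
              
              
              
              
     ,,,,♣♣   
   #♣,,,,,,   
   ♣,,.@,#,   
   ,,,♣,♣~.   
   ..,.♣,,♣   
   ,.♣,.♣.,   
   ,.~,~~,    
              
              

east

              
              
              
              
              
    ,,,,♣♣    
  #♣,,,,,,    
  ♣,,.,@#,    
  ,,,♣,♣~.    
  ..,.♣,,♣    
  ,.♣,.♣.,    
  ,.~,~~,     
              
              

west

              
              
              
              
              
     ,,,,♣♣   
   #♣,,,,,,   
   ♣,,.@,#,   
   ,,,♣,♣~.   
   ..,.♣,,♣   
   ,.♣,.♣.,   
   ,.~,~~,    
              
              

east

              
              
              
              
              
    ,,,,♣♣    
  #♣,,,,,,    
  ♣,,.,@#,    
  ,,,♣,♣~.    
  ..,.♣,,♣    
  ,.♣,.♣.,    
  ,.~,~~,     
              
              

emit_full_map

  ,,,,♣♣
#♣,,,,,,
♣,,.,@#,
,,,♣,♣~.
..,.♣,,♣
,.♣,.♣.,
,.~,~~, 


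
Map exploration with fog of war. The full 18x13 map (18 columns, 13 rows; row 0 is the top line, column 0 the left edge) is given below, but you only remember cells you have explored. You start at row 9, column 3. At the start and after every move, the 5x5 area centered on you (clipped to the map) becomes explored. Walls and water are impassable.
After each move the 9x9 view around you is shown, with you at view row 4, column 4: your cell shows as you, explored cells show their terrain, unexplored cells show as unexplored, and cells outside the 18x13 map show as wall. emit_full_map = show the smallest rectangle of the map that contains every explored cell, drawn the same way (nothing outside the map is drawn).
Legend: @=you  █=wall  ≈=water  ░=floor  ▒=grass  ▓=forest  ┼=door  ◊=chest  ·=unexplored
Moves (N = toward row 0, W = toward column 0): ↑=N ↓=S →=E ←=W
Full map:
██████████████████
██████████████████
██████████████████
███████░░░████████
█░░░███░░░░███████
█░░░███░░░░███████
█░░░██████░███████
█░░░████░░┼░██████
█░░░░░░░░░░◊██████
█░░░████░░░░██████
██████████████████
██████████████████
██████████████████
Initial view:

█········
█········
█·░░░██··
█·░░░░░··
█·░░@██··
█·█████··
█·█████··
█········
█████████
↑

█········
█········
█·░░░██··
█·░░░██··
█·░░@░░··
█·░░░██··
█·█████··
█·█████··
█········

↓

█········
█·░░░██··
█·░░░██··
█·░░░░░··
█·░░@██··
█·█████··
█·█████··
█········
█████████

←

██·······
██·░░░██·
███░░░██·
███░░░░░·
███░@░██·
████████·
████████·
██·······
█████████

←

███······
███·░░░██
████░░░██
████░░░░░
████@░░██
█████████
█████████
███······
█████████

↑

███······
███······
████░░░██
████░░░██
████@░░░░
████░░░██
█████████
█████████
███······

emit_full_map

█░░░██
█░░░██
█@░░░░
█░░░██
██████
██████

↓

███······
████░░░██
████░░░██
████░░░░░
████@░░██
█████████
█████████
███······
█████████

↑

███······
███······
████░░░██
████░░░██
████@░░░░
████░░░██
█████████
█████████
███······

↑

███······
███······
████░░░··
████░░░██
████@░░██
████░░░░░
████░░░██
█████████
█████████

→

██·······
██·······
███░░░█··
███░░░██·
███░@░██·
███░░░░░·
███░░░██·
████████·
████████·

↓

██·······
███░░░█··
███░░░██·
███░░░██·
███░@░░░·
███░░░██·
████████·
████████·
██·······

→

█········
██░░░█···
██░░░██··
██░░░██··
██░░@░░··
██░░░██··
███████··
███████··
█········

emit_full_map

█░░░█·
█░░░██
█░░░██
█░░@░░
█░░░██
██████
██████

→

·········
█░░░█····
█░░░███··
█░░░███··
█░░░@░░··
█░░░███··
███████··
██████···
·········

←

█········
██░░░█···
██░░░███·
██░░░███·
██░░@░░░·
██░░░███·
████████·
███████··
█········

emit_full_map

█░░░█··
█░░░███
█░░░███
█░░@░░░
█░░░███
███████
██████·
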